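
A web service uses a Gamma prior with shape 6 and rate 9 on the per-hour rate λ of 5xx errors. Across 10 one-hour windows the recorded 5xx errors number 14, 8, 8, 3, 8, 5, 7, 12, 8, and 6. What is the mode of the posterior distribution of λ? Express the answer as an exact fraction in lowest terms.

Total count: 14 + 8 + 8 + 3 + 8 + 5 + 7 + 12 + 8 + 6 = 79.
Total exposure: 10 hours.
Conjugate update: add total count to the shape and total exposure to the rate, giving Gamma(85, 19).
Posterior mode = (α'−1)/β' = 84/19.

84/19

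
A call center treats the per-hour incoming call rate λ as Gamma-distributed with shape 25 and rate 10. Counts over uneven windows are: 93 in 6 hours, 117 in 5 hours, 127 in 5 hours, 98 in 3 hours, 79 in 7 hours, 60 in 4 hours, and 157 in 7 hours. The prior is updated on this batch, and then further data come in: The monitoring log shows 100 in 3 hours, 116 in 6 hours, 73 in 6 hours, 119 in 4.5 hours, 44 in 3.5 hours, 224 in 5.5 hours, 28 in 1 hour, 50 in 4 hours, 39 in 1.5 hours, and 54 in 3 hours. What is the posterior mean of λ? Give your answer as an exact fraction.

1603/85

Total count: 93 + 117 + 127 + 98 + 79 + 60 + 157 = 731.
Total exposure: 6 + 5 + 5 + 3 + 7 + 4 + 7 = 37 hours.
After the first batch: Gamma(25 + 731, 10 + 37) = Gamma(756, 47).
Total count: 100 + 116 + 73 + 119 + 44 + 224 + 28 + 50 + 39 + 54 = 847.
Total exposure: 3 + 6 + 6 + 4.5 + 3.5 + 5.5 + 1 + 4 + 1.5 + 3 = 38 hours.
After the second batch: Gamma(756 + 847, 47 + 38) = Gamma(1603, 85).
Posterior mean = α'/β' = 1603/85.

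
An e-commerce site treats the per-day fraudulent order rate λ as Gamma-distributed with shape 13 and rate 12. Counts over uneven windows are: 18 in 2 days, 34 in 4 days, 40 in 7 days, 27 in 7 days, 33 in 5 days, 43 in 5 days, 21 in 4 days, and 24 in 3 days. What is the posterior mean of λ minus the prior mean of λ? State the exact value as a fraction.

2399/588

Total count: 18 + 34 + 40 + 27 + 33 + 43 + 21 + 24 = 240.
Total exposure: 2 + 4 + 7 + 7 + 5 + 5 + 4 + 3 = 37 days.
By Gamma–Poisson conjugacy, the posterior is Gamma(α + Σx, β + Σt) = Gamma(13 + 240, 12 + 37) = Gamma(253, 49).
Posterior mean = 253/49 = 253/49; prior mean = 13/12 = 13/12. Difference = 253/49 − 13/12 = 2399/588.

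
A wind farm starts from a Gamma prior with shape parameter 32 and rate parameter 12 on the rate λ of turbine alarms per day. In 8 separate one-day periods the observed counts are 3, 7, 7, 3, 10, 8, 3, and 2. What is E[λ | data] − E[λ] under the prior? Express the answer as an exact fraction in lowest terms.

13/12

Total count: 3 + 7 + 7 + 3 + 10 + 8 + 3 + 2 = 43.
Total exposure: 8 days.
Gamma(α, β) with Poisson data over total exposure Σt gives posterior Gamma(α+Σx, β+Σt) = Gamma(75, 20).
Posterior mean = 75/20 = 15/4; prior mean = 32/12 = 8/3. Difference = 15/4 − 8/3 = 13/12.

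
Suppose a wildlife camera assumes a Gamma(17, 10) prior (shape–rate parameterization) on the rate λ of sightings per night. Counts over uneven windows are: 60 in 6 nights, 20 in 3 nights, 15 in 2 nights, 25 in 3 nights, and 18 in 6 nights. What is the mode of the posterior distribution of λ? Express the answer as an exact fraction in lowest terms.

Total count: 60 + 20 + 15 + 25 + 18 = 138.
Total exposure: 6 + 3 + 2 + 3 + 6 = 20 nights.
Conjugate update: add total count to the shape and total exposure to the rate, giving Gamma(155, 30).
Posterior mode = (α'−1)/β' = 154/30 = 77/15.

77/15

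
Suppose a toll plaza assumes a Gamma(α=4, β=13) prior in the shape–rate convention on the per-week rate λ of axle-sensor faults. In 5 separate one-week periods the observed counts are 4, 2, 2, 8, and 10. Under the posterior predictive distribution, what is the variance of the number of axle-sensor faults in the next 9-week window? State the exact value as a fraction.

45/2

Total count: 4 + 2 + 2 + 8 + 10 = 26.
Total exposure: 5 weeks.
The Gamma prior is conjugate for the Poisson rate, so λ | data ~ Gamma(4+26, 13+5) = Gamma(30, 18).
The posterior predictive for a window of length T is Negative Binomial with variance T·α'·(β'+T)/β'² = 9·30·27/324 = 45/2.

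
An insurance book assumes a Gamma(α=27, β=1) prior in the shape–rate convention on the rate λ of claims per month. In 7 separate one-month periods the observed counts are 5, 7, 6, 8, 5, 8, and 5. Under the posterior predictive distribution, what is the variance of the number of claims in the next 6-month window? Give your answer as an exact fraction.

Total count: 5 + 7 + 6 + 8 + 5 + 8 + 5 = 44.
Total exposure: 7 months.
Posterior: α' = 27 + 44 = 71, β' = 1 + 7 = 8.
The posterior predictive for a window of length T is Negative Binomial with variance T·α'·(β'+T)/β'² = 6·71·14/64 = 1491/16.

1491/16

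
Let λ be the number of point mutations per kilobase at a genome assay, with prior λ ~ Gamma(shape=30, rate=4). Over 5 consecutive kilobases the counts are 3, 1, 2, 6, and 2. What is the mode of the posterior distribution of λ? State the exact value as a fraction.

Total count: 3 + 1 + 2 + 6 + 2 = 14.
Total exposure: 5 kilobases.
Gamma(α, β) with Poisson data over total exposure Σt gives posterior Gamma(α+Σx, β+Σt) = Gamma(44, 9).
Posterior mode = (α'−1)/β' = 43/9.

43/9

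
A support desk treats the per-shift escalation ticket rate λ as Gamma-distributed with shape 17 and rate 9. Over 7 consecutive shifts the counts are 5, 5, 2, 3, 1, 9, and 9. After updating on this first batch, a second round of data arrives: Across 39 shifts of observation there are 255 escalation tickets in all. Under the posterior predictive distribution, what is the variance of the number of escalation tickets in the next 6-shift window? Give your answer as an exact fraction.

111996/3025

Total count: 5 + 5 + 2 + 3 + 1 + 9 + 9 = 34.
Total exposure: 7 shifts.
After the first batch: Gamma(17 + 34, 9 + 7) = Gamma(51, 16).
Total count 255 over total exposure 39 shifts.
After the second batch: Gamma(51 + 255, 16 + 39) = Gamma(306, 55).
The posterior predictive for a window of length T is Negative Binomial with variance T·α'·(β'+T)/β'² = 6·306·61/3025 = 111996/3025.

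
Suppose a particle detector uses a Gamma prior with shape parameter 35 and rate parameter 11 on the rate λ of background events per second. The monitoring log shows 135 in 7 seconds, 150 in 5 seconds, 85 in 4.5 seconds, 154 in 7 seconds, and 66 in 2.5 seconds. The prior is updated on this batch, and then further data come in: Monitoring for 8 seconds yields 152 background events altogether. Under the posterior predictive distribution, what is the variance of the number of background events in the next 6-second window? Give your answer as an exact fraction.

8806/75

Total count: 135 + 150 + 85 + 154 + 66 = 590.
Total exposure: 7 + 5 + 4.5 + 7 + 2.5 = 26 seconds.
After the first batch: Gamma(35 + 590, 11 + 26) = Gamma(625, 37).
Total count 152 over total exposure 8 seconds.
After the second batch: Gamma(625 + 152, 37 + 8) = Gamma(777, 45).
The posterior predictive for a window of length T is Negative Binomial with variance T·α'·(β'+T)/β'² = 6·777·51/2025 = 8806/75.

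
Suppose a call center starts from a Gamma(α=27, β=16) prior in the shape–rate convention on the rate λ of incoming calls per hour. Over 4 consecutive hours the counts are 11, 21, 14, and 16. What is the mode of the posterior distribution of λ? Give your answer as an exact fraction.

22/5

Total count: 11 + 21 + 14 + 16 = 62.
Total exposure: 4 hours.
By Gamma–Poisson conjugacy, the posterior is Gamma(α + Σx, β + Σt) = Gamma(27 + 62, 16 + 4) = Gamma(89, 20).
Posterior mode = (α'−1)/β' = 88/20 = 22/5.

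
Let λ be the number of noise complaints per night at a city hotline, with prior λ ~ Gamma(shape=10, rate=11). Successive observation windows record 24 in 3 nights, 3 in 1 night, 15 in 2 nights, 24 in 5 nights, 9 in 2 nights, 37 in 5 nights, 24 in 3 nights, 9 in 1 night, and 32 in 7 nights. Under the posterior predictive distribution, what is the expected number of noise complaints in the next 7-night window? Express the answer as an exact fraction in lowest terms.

Total count: 24 + 3 + 15 + 24 + 9 + 37 + 24 + 9 + 32 = 177.
Total exposure: 3 + 1 + 2 + 5 + 2 + 5 + 3 + 1 + 7 = 29 nights.
Gamma(α, β) with Poisson data over total exposure Σt gives posterior Gamma(α+Σx, β+Σt) = Gamma(187, 40).
Predictive mean over a 7-night window = T·E[λ|data] = 7·187/40 = 1309/40.

1309/40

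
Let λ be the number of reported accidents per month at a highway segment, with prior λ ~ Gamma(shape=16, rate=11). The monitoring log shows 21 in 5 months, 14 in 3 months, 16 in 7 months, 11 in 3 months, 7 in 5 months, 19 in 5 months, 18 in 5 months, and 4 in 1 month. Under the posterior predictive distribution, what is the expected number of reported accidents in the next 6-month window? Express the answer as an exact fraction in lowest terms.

84/5

Total count: 21 + 14 + 16 + 11 + 7 + 19 + 18 + 4 = 110.
Total exposure: 5 + 3 + 7 + 3 + 5 + 5 + 5 + 1 = 34 months.
By Gamma–Poisson conjugacy, the posterior is Gamma(α + Σx, β + Σt) = Gamma(16 + 110, 11 + 34) = Gamma(126, 45).
Predictive mean over a 6-month window = T·E[λ|data] = 6·126/45 = 84/5.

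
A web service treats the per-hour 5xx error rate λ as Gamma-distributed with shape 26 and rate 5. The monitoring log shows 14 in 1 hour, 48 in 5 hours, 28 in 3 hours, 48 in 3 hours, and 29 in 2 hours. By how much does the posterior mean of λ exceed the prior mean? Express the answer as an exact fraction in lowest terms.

Total count: 14 + 48 + 28 + 48 + 29 = 167.
Total exposure: 1 + 5 + 3 + 3 + 2 = 14 hours.
Conjugate update: add total count to the shape and total exposure to the rate, giving Gamma(193, 19).
Posterior mean = 193/19 = 193/19; prior mean = 26/5 = 26/5. Difference = 193/19 − 26/5 = 471/95.

471/95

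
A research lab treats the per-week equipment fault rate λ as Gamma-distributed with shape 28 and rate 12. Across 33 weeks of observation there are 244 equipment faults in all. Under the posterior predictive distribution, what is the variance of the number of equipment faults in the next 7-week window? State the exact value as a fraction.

Total count 244 over total exposure 33 weeks.
Gamma(α, β) with Poisson data over total exposure Σt gives posterior Gamma(α+Σx, β+Σt) = Gamma(272, 45).
The posterior predictive for a window of length T is Negative Binomial with variance T·α'·(β'+T)/β'² = 7·272·52/2025 = 99008/2025.

99008/2025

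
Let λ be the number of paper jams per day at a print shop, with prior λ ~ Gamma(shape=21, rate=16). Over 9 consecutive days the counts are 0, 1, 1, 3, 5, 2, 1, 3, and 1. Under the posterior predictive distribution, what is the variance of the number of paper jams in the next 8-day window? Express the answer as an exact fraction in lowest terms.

10032/625

Total count: 0 + 1 + 1 + 3 + 5 + 2 + 1 + 3 + 1 = 17.
Total exposure: 9 days.
By Gamma–Poisson conjugacy, the posterior is Gamma(α + Σx, β + Σt) = Gamma(21 + 17, 16 + 9) = Gamma(38, 25).
The posterior predictive for a window of length T is Negative Binomial with variance T·α'·(β'+T)/β'² = 8·38·33/625 = 10032/625.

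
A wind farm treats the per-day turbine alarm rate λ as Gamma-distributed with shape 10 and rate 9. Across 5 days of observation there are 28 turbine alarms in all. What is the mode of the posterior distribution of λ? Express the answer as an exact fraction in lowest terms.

37/14

Total count 28 over total exposure 5 days.
Posterior: α' = 10 + 28 = 38, β' = 9 + 5 = 14.
Posterior mode = (α'−1)/β' = 37/14.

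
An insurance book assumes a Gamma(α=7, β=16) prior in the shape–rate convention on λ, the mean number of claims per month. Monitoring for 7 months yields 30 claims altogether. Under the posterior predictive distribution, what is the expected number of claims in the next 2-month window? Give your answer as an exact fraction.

74/23

Total count 30 over total exposure 7 months.
Conjugate update: add total count to the shape and total exposure to the rate, giving Gamma(37, 23).
Predictive mean over a 2-month window = T·E[λ|data] = 2·37/23 = 74/23.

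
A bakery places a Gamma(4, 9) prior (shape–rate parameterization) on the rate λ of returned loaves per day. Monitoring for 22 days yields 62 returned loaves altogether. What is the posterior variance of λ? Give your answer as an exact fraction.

Total count 62 over total exposure 22 days.
By Gamma–Poisson conjugacy, the posterior is Gamma(α + Σx, β + Σt) = Gamma(4 + 62, 9 + 22) = Gamma(66, 31).
Posterior variance = α'/β'² = 66/961.

66/961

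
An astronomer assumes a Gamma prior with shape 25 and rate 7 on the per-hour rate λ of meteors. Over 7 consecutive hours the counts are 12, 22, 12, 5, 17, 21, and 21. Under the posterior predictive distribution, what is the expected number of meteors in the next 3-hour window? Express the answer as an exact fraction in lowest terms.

Total count: 12 + 22 + 12 + 5 + 17 + 21 + 21 = 110.
Total exposure: 7 hours.
By Gamma–Poisson conjugacy, the posterior is Gamma(α + Σx, β + Σt) = Gamma(25 + 110, 7 + 7) = Gamma(135, 14).
Predictive mean over a 3-hour window = T·E[λ|data] = 3·135/14 = 405/14.

405/14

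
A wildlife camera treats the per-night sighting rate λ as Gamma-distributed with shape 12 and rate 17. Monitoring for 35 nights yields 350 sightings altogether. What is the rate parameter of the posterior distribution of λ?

Total count 350 over total exposure 35 nights.
Conjugate update: add total count to the shape and total exposure to the rate, giving Gamma(362, 52).

52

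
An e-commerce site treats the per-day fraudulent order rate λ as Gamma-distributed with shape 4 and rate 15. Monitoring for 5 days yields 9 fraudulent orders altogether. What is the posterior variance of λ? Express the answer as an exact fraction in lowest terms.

13/400

Total count 9 over total exposure 5 days.
Gamma(α, β) with Poisson data over total exposure Σt gives posterior Gamma(α+Σx, β+Σt) = Gamma(13, 20).
Posterior variance = α'/β'² = 13/400.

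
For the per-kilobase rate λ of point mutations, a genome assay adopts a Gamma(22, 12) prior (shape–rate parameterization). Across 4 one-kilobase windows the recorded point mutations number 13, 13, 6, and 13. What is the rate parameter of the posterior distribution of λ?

16

Total count: 13 + 13 + 6 + 13 = 45.
Total exposure: 4 kilobases.
Gamma(α, β) with Poisson data over total exposure Σt gives posterior Gamma(α+Σx, β+Σt) = Gamma(67, 16).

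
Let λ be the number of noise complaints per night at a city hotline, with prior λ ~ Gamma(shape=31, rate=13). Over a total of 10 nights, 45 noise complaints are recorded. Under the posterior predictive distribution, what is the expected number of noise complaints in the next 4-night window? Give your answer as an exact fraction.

Total count 45 over total exposure 10 nights.
By Gamma–Poisson conjugacy, the posterior is Gamma(α + Σx, β + Σt) = Gamma(31 + 45, 13 + 10) = Gamma(76, 23).
Predictive mean over a 4-night window = T·E[λ|data] = 4·76/23 = 304/23.

304/23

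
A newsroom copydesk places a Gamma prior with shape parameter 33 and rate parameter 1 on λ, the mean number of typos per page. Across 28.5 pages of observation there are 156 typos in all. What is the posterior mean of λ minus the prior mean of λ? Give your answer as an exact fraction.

Total count 156 over total exposure 28.5 pages.
Posterior: α' = 33 + 156 = 189, β' = 1 + 28.5 = 59/2.
Posterior mean = 189/(59/2) = 378/59; prior mean = 33/1 = 33. Difference = 378/59 − 33 = -1569/59.

-1569/59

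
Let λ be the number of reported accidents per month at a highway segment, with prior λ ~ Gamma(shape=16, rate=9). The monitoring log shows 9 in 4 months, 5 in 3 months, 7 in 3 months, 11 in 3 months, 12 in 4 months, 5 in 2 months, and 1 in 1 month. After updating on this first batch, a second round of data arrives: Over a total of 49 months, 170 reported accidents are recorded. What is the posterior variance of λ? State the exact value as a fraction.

59/1521

Total count: 9 + 5 + 7 + 11 + 12 + 5 + 1 = 50.
Total exposure: 4 + 3 + 3 + 3 + 4 + 2 + 1 = 20 months.
After the first batch: Gamma(16 + 50, 9 + 20) = Gamma(66, 29).
Total count 170 over total exposure 49 months.
After the second batch: Gamma(66 + 170, 29 + 49) = Gamma(236, 78).
Posterior variance = α'/β'² = 236/6084 = 59/1521.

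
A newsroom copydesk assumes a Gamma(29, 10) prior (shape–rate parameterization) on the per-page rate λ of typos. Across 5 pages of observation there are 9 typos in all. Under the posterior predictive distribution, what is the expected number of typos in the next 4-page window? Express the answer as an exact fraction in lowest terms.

152/15

Total count 9 over total exposure 5 pages.
The Gamma prior is conjugate for the Poisson rate, so λ | data ~ Gamma(29+9, 10+5) = Gamma(38, 15).
Predictive mean over a 4-page window = T·E[λ|data] = 4·38/15 = 152/15.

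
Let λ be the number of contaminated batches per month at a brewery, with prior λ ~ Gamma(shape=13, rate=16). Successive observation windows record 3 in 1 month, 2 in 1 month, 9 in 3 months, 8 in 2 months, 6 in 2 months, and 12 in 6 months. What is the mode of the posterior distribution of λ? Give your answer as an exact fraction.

Total count: 3 + 2 + 9 + 8 + 6 + 12 = 40.
Total exposure: 1 + 1 + 3 + 2 + 2 + 6 = 15 months.
Conjugate update: add total count to the shape and total exposure to the rate, giving Gamma(53, 31).
Posterior mode = (α'−1)/β' = 52/31.

52/31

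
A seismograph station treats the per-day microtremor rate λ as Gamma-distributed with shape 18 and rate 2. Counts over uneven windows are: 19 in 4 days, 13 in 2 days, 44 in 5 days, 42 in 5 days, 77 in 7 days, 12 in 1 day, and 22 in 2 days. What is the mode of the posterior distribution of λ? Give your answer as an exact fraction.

123/14

Total count: 19 + 13 + 44 + 42 + 77 + 12 + 22 = 229.
Total exposure: 4 + 2 + 5 + 5 + 7 + 1 + 2 = 26 days.
By Gamma–Poisson conjugacy, the posterior is Gamma(α + Σx, β + Σt) = Gamma(18 + 229, 2 + 26) = Gamma(247, 28).
Posterior mode = (α'−1)/β' = 246/28 = 123/14.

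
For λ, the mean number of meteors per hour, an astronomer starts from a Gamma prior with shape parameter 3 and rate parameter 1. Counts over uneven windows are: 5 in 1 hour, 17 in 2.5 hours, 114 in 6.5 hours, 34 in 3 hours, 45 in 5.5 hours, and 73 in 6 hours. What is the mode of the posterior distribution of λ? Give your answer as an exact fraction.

580/51

Total count: 5 + 17 + 114 + 34 + 45 + 73 = 288.
Total exposure: 1 + 2.5 + 6.5 + 3 + 5.5 + 6 = 24.5 hours.
Conjugate update: add total count to the shape and total exposure to the rate, giving Gamma(291, 51/2).
Posterior mode = (α'−1)/β' = 290/(51/2) = 580/51.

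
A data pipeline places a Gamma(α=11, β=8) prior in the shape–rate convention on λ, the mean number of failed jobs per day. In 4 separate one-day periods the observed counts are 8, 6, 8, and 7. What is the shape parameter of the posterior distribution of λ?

Total count: 8 + 6 + 8 + 7 = 29.
Total exposure: 4 days.
By Gamma–Poisson conjugacy, the posterior is Gamma(α + Σx, β + Σt) = Gamma(11 + 29, 8 + 4) = Gamma(40, 12).

40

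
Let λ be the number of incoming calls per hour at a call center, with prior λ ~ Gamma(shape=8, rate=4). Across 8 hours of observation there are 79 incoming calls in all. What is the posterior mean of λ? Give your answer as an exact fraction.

29/4

Total count 79 over total exposure 8 hours.
Conjugate update: add total count to the shape and total exposure to the rate, giving Gamma(87, 12).
Posterior mean = α'/β' = 87/12 = 29/4.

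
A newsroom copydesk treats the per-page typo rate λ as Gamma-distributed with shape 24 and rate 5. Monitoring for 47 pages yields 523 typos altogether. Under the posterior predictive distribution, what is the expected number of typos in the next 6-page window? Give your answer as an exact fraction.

1641/26

Total count 523 over total exposure 47 pages.
The Gamma prior is conjugate for the Poisson rate, so λ | data ~ Gamma(24+523, 5+47) = Gamma(547, 52).
Predictive mean over a 6-page window = T·E[λ|data] = 6·547/52 = 1641/26.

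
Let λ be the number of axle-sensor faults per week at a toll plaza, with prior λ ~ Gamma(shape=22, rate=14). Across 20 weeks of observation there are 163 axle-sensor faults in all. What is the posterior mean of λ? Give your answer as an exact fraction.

Total count 163 over total exposure 20 weeks.
Conjugate update: add total count to the shape and total exposure to the rate, giving Gamma(185, 34).
Posterior mean = α'/β' = 185/34.

185/34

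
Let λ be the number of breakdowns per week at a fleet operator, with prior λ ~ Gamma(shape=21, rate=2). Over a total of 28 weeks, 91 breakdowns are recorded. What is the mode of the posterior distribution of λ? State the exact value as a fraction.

Total count 91 over total exposure 28 weeks.
Conjugate update: add total count to the shape and total exposure to the rate, giving Gamma(112, 30).
Posterior mode = (α'−1)/β' = 111/30 = 37/10.

37/10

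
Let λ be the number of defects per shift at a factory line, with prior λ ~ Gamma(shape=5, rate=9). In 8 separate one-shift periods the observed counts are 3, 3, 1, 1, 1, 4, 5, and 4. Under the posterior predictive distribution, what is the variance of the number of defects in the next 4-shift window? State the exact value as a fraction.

Total count: 3 + 3 + 1 + 1 + 1 + 4 + 5 + 4 = 22.
Total exposure: 8 shifts.
By Gamma–Poisson conjugacy, the posterior is Gamma(α + Σx, β + Σt) = Gamma(5 + 22, 9 + 8) = Gamma(27, 17).
The posterior predictive for a window of length T is Negative Binomial with variance T·α'·(β'+T)/β'² = 4·27·21/289 = 2268/289.

2268/289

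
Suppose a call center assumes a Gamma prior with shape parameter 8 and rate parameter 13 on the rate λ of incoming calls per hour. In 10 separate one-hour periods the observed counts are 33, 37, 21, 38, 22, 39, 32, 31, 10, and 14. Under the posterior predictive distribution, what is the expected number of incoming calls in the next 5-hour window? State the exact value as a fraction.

Total count: 33 + 37 + 21 + 38 + 22 + 39 + 32 + 31 + 10 + 14 = 277.
Total exposure: 10 hours.
Conjugate update: add total count to the shape and total exposure to the rate, giving Gamma(285, 23).
Predictive mean over a 5-hour window = T·E[λ|data] = 5·285/23 = 1425/23.

1425/23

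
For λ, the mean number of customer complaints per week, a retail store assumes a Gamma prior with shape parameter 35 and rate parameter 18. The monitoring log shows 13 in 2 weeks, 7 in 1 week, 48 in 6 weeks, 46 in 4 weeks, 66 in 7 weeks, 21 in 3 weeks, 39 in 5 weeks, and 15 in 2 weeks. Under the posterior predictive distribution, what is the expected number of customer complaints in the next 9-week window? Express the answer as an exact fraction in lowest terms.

435/8

Total count: 13 + 7 + 48 + 46 + 66 + 21 + 39 + 15 = 255.
Total exposure: 2 + 1 + 6 + 4 + 7 + 3 + 5 + 2 = 30 weeks.
Gamma(α, β) with Poisson data over total exposure Σt gives posterior Gamma(α+Σx, β+Σt) = Gamma(290, 48).
Predictive mean over a 9-week window = T·E[λ|data] = 9·290/48 = 435/8.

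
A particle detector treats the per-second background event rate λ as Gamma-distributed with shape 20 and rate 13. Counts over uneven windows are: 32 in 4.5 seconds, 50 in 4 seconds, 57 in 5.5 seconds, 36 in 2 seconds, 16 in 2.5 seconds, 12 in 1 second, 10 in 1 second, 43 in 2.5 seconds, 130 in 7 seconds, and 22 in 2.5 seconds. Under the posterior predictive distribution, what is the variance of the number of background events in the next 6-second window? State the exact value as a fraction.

529008/8281

Total count: 32 + 50 + 57 + 36 + 16 + 12 + 10 + 43 + 130 + 22 = 408.
Total exposure: 4.5 + 4 + 5.5 + 2 + 2.5 + 1 + 1 + 2.5 + 7 + 2.5 = 32.5 seconds.
Gamma(α, β) with Poisson data over total exposure Σt gives posterior Gamma(α+Σx, β+Σt) = Gamma(428, 91/2).
The posterior predictive for a window of length T is Negative Binomial with variance T·α'·(β'+T)/β'² = 6·428·(103/2)/(8281/4) = 529008/8281.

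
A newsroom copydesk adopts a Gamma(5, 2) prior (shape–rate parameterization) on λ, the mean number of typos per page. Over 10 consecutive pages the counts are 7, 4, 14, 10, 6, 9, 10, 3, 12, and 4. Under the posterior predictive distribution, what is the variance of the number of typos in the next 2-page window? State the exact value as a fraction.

49/3

Total count: 7 + 4 + 14 + 10 + 6 + 9 + 10 + 3 + 12 + 4 = 79.
Total exposure: 10 pages.
The Gamma prior is conjugate for the Poisson rate, so λ | data ~ Gamma(5+79, 2+10) = Gamma(84, 12).
The posterior predictive for a window of length T is Negative Binomial with variance T·α'·(β'+T)/β'² = 2·84·14/144 = 49/3.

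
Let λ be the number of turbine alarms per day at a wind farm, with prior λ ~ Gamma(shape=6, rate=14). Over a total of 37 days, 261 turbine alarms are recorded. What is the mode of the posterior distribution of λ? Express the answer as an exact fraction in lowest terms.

Total count 261 over total exposure 37 days.
Gamma(α, β) with Poisson data over total exposure Σt gives posterior Gamma(α+Σx, β+Σt) = Gamma(267, 51).
Posterior mode = (α'−1)/β' = 266/51.

266/51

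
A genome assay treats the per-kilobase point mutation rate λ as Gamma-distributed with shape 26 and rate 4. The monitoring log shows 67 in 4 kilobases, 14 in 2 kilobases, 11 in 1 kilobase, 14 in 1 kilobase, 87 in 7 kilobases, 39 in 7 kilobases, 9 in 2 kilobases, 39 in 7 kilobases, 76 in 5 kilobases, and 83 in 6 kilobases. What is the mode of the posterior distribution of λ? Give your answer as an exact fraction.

232/23

Total count: 67 + 14 + 11 + 14 + 87 + 39 + 9 + 39 + 76 + 83 = 439.
Total exposure: 4 + 2 + 1 + 1 + 7 + 7 + 2 + 7 + 5 + 6 = 42 kilobases.
Posterior: α' = 26 + 439 = 465, β' = 4 + 42 = 46.
Posterior mode = (α'−1)/β' = 464/46 = 232/23.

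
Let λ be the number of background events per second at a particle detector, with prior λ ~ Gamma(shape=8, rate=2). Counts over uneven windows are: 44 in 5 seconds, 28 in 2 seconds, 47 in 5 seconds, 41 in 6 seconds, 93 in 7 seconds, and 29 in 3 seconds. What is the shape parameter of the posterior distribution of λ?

Total count: 44 + 28 + 47 + 41 + 93 + 29 = 282.
Total exposure: 5 + 2 + 5 + 6 + 7 + 3 = 28 seconds.
The Gamma prior is conjugate for the Poisson rate, so λ | data ~ Gamma(8+282, 2+28) = Gamma(290, 30).

290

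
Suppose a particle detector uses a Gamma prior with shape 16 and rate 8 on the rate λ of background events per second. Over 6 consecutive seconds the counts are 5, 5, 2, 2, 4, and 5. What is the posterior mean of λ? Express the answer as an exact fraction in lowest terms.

39/14

Total count: 5 + 5 + 2 + 2 + 4 + 5 = 23.
Total exposure: 6 seconds.
By Gamma–Poisson conjugacy, the posterior is Gamma(α + Σx, β + Σt) = Gamma(16 + 23, 8 + 6) = Gamma(39, 14).
Posterior mean = α'/β' = 39/14.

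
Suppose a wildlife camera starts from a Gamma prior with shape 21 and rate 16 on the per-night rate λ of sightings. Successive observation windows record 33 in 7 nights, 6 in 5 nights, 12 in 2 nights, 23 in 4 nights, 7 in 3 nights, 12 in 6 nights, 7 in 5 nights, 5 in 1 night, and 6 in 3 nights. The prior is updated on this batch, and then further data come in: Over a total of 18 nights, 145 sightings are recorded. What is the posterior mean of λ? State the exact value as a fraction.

Total count: 33 + 6 + 12 + 23 + 7 + 12 + 7 + 5 + 6 = 111.
Total exposure: 7 + 5 + 2 + 4 + 3 + 6 + 5 + 1 + 3 = 36 nights.
After the first batch: Gamma(21 + 111, 16 + 36) = Gamma(132, 52).
Total count 145 over total exposure 18 nights.
After the second batch: Gamma(132 + 145, 52 + 18) = Gamma(277, 70).
Posterior mean = α'/β' = 277/70.

277/70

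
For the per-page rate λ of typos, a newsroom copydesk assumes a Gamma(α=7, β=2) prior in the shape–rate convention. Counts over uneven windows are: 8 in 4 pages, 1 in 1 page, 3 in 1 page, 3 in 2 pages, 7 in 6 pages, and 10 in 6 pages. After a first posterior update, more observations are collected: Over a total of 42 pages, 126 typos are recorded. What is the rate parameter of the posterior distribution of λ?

Total count: 8 + 1 + 3 + 3 + 7 + 10 = 32.
Total exposure: 4 + 1 + 1 + 2 + 6 + 6 = 20 pages.
After the first batch: Gamma(7 + 32, 2 + 20) = Gamma(39, 22).
Total count 126 over total exposure 42 pages.
After the second batch: Gamma(39 + 126, 22 + 42) = Gamma(165, 64).

64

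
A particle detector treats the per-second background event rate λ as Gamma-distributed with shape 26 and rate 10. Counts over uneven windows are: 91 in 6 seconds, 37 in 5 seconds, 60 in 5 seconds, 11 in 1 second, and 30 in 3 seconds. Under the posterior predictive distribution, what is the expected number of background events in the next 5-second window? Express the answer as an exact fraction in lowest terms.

85/2

Total count: 91 + 37 + 60 + 11 + 30 = 229.
Total exposure: 6 + 5 + 5 + 1 + 3 = 20 seconds.
Conjugate update: add total count to the shape and total exposure to the rate, giving Gamma(255, 30).
Predictive mean over a 5-second window = T·E[λ|data] = 5·255/30 = 85/2.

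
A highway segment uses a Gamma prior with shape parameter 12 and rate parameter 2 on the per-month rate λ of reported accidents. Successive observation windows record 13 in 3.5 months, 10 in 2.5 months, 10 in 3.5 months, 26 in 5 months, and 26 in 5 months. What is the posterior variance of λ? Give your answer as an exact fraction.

Total count: 13 + 10 + 10 + 26 + 26 = 85.
Total exposure: 3.5 + 2.5 + 3.5 + 5 + 5 = 19.5 months.
The Gamma prior is conjugate for the Poisson rate, so λ | data ~ Gamma(12+85, 2+19.5) = Gamma(97, 43/2).
Posterior variance = α'/β'² = 97/(1849/4) = 388/1849.

388/1849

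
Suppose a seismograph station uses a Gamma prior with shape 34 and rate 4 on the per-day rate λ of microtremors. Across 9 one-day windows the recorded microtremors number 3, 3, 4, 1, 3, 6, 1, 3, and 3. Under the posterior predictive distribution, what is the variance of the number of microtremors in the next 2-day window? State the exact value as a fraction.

1830/169

Total count: 3 + 3 + 4 + 1 + 3 + 6 + 1 + 3 + 3 = 27.
Total exposure: 9 days.
Posterior: α' = 34 + 27 = 61, β' = 4 + 9 = 13.
The posterior predictive for a window of length T is Negative Binomial with variance T·α'·(β'+T)/β'² = 2·61·15/169 = 1830/169.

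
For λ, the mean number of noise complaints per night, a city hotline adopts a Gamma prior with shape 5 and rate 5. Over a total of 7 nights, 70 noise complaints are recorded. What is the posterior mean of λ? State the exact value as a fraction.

Total count 70 over total exposure 7 nights.
Conjugate update: add total count to the shape and total exposure to the rate, giving Gamma(75, 12).
Posterior mean = α'/β' = 75/12 = 25/4.

25/4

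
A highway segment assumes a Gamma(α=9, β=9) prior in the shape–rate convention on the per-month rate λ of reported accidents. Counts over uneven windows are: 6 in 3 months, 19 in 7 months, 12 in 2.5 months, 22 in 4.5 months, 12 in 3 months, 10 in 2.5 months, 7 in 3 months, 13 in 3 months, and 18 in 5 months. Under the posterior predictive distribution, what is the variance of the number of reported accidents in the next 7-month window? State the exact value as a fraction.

177408/7225

Total count: 6 + 19 + 12 + 22 + 12 + 10 + 7 + 13 + 18 = 119.
Total exposure: 3 + 7 + 2.5 + 4.5 + 3 + 2.5 + 3 + 3 + 5 = 33.5 months.
Conjugate update: add total count to the shape and total exposure to the rate, giving Gamma(128, 85/2).
The posterior predictive for a window of length T is Negative Binomial with variance T·α'·(β'+T)/β'² = 7·128·(99/2)/(7225/4) = 177408/7225.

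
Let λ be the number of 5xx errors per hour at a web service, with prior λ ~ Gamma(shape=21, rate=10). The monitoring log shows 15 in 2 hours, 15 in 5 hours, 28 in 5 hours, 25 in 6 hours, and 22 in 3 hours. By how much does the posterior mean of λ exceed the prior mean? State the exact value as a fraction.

Total count: 15 + 15 + 28 + 25 + 22 = 105.
Total exposure: 2 + 5 + 5 + 6 + 3 = 21 hours.
By Gamma–Poisson conjugacy, the posterior is Gamma(α + Σx, β + Σt) = Gamma(21 + 105, 10 + 21) = Gamma(126, 31).
Posterior mean = 126/31 = 126/31; prior mean = 21/10 = 21/10. Difference = 126/31 − 21/10 = 609/310.

609/310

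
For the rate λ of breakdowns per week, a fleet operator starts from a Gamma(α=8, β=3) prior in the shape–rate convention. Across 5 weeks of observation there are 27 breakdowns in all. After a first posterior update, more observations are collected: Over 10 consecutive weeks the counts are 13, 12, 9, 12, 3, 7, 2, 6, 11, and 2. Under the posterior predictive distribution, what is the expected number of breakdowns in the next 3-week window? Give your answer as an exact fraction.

56/3

Total count 27 over total exposure 5 weeks.
After the first batch: Gamma(8 + 27, 3 + 5) = Gamma(35, 8).
Total count: 13 + 12 + 9 + 12 + 3 + 7 + 2 + 6 + 11 + 2 = 77.
Total exposure: 10 weeks.
After the second batch: Gamma(35 + 77, 8 + 10) = Gamma(112, 18).
Predictive mean over a 3-week window = T·E[λ|data] = 3·112/18 = 56/3.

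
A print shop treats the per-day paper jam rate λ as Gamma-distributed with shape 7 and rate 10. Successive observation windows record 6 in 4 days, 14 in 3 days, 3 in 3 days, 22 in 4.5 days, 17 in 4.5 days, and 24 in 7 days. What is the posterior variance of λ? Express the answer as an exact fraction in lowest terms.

31/432

Total count: 6 + 14 + 3 + 22 + 17 + 24 = 86.
Total exposure: 4 + 3 + 3 + 4.5 + 4.5 + 7 = 26 days.
Gamma(α, β) with Poisson data over total exposure Σt gives posterior Gamma(α+Σx, β+Σt) = Gamma(93, 36).
Posterior variance = α'/β'² = 93/1296 = 31/432.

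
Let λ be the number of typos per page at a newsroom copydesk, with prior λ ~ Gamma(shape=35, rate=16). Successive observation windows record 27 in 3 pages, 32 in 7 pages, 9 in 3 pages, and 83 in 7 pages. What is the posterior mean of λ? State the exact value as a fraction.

31/6

Total count: 27 + 32 + 9 + 83 = 151.
Total exposure: 3 + 7 + 3 + 7 = 20 pages.
The Gamma prior is conjugate for the Poisson rate, so λ | data ~ Gamma(35+151, 16+20) = Gamma(186, 36).
Posterior mean = α'/β' = 186/36 = 31/6.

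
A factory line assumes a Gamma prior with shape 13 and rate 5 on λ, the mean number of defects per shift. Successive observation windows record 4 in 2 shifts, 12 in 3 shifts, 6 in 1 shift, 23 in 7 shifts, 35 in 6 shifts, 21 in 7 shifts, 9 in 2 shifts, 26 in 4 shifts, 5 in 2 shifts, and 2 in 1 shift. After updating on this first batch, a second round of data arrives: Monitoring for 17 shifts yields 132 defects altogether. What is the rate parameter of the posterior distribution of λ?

57

Total count: 4 + 12 + 6 + 23 + 35 + 21 + 9 + 26 + 5 + 2 = 143.
Total exposure: 2 + 3 + 1 + 7 + 6 + 7 + 2 + 4 + 2 + 1 = 35 shifts.
After the first batch: Gamma(13 + 143, 5 + 35) = Gamma(156, 40).
Total count 132 over total exposure 17 shifts.
After the second batch: Gamma(156 + 132, 40 + 17) = Gamma(288, 57).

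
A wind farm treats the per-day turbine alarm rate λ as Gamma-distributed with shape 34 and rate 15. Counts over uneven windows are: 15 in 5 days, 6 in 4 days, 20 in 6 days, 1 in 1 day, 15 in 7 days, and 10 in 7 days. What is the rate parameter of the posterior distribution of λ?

45

Total count: 15 + 6 + 20 + 1 + 15 + 10 = 67.
Total exposure: 5 + 4 + 6 + 1 + 7 + 7 = 30 days.
By Gamma–Poisson conjugacy, the posterior is Gamma(α + Σx, β + Σt) = Gamma(34 + 67, 15 + 30) = Gamma(101, 45).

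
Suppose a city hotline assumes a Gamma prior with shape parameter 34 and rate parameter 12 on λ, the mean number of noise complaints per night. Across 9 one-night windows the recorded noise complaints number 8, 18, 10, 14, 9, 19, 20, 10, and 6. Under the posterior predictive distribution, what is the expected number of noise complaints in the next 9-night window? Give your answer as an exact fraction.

444/7

Total count: 8 + 18 + 10 + 14 + 9 + 19 + 20 + 10 + 6 = 114.
Total exposure: 9 nights.
The Gamma prior is conjugate for the Poisson rate, so λ | data ~ Gamma(34+114, 12+9) = Gamma(148, 21).
Predictive mean over a 9-night window = T·E[λ|data] = 9·148/21 = 444/7.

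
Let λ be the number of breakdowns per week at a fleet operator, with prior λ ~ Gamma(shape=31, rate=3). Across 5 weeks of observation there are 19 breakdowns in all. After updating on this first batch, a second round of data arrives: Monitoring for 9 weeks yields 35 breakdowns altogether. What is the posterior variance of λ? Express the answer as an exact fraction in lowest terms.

5/17

Total count 19 over total exposure 5 weeks.
After the first batch: Gamma(31 + 19, 3 + 5) = Gamma(50, 8).
Total count 35 over total exposure 9 weeks.
After the second batch: Gamma(50 + 35, 8 + 9) = Gamma(85, 17).
Posterior variance = α'/β'² = 85/289 = 5/17.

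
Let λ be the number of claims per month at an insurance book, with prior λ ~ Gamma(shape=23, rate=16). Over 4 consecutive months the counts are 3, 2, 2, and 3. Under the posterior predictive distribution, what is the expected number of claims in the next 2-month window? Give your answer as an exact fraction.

Total count: 3 + 2 + 2 + 3 = 10.
Total exposure: 4 months.
By Gamma–Poisson conjugacy, the posterior is Gamma(α + Σx, β + Σt) = Gamma(23 + 10, 16 + 4) = Gamma(33, 20).
Predictive mean over a 2-month window = T·E[λ|data] = 2·33/20 = 33/10.

33/10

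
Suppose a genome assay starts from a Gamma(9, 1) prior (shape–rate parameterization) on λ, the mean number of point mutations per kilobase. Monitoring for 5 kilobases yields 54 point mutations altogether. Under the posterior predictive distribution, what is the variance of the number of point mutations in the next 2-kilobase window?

28

Total count 54 over total exposure 5 kilobases.
Conjugate update: add total count to the shape and total exposure to the rate, giving Gamma(63, 6).
The posterior predictive for a window of length T is Negative Binomial with variance T·α'·(β'+T)/β'² = 2·63·8/36 = 28.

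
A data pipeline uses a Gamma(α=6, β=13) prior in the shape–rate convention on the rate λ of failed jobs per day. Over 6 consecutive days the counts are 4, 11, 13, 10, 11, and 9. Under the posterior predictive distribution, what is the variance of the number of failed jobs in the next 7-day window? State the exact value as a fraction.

Total count: 4 + 11 + 13 + 10 + 11 + 9 = 58.
Total exposure: 6 days.
Posterior: α' = 6 + 58 = 64, β' = 13 + 6 = 19.
The posterior predictive for a window of length T is Negative Binomial with variance T·α'·(β'+T)/β'² = 7·64·26/361 = 11648/361.

11648/361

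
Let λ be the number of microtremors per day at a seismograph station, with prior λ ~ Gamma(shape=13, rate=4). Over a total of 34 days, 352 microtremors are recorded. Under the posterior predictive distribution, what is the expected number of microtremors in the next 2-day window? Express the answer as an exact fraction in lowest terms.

Total count 352 over total exposure 34 days.
By Gamma–Poisson conjugacy, the posterior is Gamma(α + Σx, β + Σt) = Gamma(13 + 352, 4 + 34) = Gamma(365, 38).
Predictive mean over a 2-day window = T·E[λ|data] = 2·365/38 = 365/19.

365/19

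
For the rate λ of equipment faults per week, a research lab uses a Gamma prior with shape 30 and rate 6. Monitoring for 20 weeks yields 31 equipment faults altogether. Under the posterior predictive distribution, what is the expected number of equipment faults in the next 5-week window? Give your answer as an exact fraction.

Total count 31 over total exposure 20 weeks.
Conjugate update: add total count to the shape and total exposure to the rate, giving Gamma(61, 26).
Predictive mean over a 5-week window = T·E[λ|data] = 5·61/26 = 305/26.

305/26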